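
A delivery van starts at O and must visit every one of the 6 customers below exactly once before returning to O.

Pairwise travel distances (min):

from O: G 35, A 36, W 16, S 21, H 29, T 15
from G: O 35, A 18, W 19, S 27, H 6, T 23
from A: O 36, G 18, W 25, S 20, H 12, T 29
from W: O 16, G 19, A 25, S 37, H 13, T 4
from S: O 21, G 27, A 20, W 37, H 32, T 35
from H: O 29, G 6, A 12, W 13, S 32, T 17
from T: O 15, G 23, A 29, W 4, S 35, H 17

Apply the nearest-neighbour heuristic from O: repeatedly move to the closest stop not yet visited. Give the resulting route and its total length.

Total distance 97 min via the nearest-neighbour route O → T → W → H → G → A → S → O.

At O the remaining stops are T 15, W 16, S 21, H 29, G 35, A 36; go to T.
At T the remaining stops are W 4, H 17, G 23, A 29, S 35; go to W.
At W the remaining stops are H 13, G 19, A 25, S 37; go to H.
At H the remaining stops are G 6, A 12, S 32; go to G.
At G the remaining stops are A 18, S 27; go to A.
At A the remaining stops are S 20; go to S.
Return S→O: 21.
Total = 15 + 4 + 13 + 6 + 18 + 20 + 21 = 97.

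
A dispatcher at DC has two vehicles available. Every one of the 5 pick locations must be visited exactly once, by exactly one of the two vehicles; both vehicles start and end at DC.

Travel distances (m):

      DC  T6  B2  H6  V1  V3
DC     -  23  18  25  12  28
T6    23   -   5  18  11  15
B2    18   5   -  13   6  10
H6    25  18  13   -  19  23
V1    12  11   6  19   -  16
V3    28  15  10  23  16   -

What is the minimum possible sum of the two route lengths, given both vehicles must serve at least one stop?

Minimum combined distance: 110 m.

There are 2^4 − 1 = 15 ways to divide the 5 stops into two non-empty groups. For each, the best each vehicle can do is its own shortest tour through its group:
  {T6} + {B2, H6, V1, V3}: 46 + 76 = 122
  {B2} + {T6, H6, V1, V3}: 36 + 86 = 122
  {T6, B2} + {H6, V1, V3}: 46 + 76 = 122
  {H6} + {T6, B2, V1, V3}: 50 + 66 = 116
  {T6, H6} + {B2, V1, V3}: 66 + 56 = 122
  {B2, H6} + {T6, V1, V3}: 56 + 66 = 122
  … (15 splits in total)
  {V1} + {T6, B2, H6, V3}: 24 + 86 = 110  ← best
Best: vehicle 1 DC → V1 → DC = 24; vehicle 2 DC → T6 → B2 → V3 → H6 → DC = 86; combined 110.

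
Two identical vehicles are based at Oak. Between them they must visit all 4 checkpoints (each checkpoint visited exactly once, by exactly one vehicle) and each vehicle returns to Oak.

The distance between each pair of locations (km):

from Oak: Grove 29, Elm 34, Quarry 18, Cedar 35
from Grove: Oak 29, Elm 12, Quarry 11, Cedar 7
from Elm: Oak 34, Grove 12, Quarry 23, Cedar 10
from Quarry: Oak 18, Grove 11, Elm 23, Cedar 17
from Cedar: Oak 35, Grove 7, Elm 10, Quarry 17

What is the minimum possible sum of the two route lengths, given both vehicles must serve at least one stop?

116 km — the smallest possible combined total.

Try each way of splitting the stops between the two vehicles (each non-empty) and, for each split, find the best tour for each vehicle:
  {Grove} + {Elm, Quarry, Cedar}: 58 + 79 = 137
  {Elm} + {Grove, Quarry, Cedar}: 68 + 71 = 139
  {Grove, Elm} + {Quarry, Cedar}: 75 + 70 = 145
  {Quarry} + {Grove, Elm, Cedar}: 36 + 80 = 116
  {Grove, Quarry} + {Elm, Cedar}: 58 + 79 = 137
  {Elm, Quarry} + {Grove, Cedar}: 75 + 71 = 146
  … (7 splits in total)
Best: vehicle 1 Oak → Quarry → Oak = 36; vehicle 2 Oak → Grove → Cedar → Elm → Oak = 80; combined 116.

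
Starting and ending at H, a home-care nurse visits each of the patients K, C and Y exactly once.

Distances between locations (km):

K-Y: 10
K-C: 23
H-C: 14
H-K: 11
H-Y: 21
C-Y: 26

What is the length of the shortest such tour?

Shortest round trip = 61 km.

With 3 stops there are 3!/2 = 3 distinct round trips (a route and its reverse cost the same).
H→K→C→Y→H: 11+23+26+21 = 81
H→K→Y→C→H: 11+10+26+14 = 61
H→C→K→Y→H: 14+23+10+21 = 68
The minimum is 61.
One optimal route: H → K → Y → C → H (or its reverse).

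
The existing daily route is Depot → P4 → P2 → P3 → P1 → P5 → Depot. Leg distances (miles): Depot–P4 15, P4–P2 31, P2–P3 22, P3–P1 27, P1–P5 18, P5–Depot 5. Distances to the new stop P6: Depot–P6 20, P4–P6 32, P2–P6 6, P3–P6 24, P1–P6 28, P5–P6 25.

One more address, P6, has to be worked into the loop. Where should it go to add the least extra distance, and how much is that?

+7 miles — insert P6 between P4 and P2.

Insertion cost between consecutive stops i–j is d(i,P6) + d(P6,j) − d(i,j):
  between Depot and P4: 20 + 32 − 15 = 37
  between P4 and P2: 32 + 6 − 31 = 7
  between P2 and P3: 6 + 24 − 22 = 8
  between P3 and P1: 24 + 28 − 27 = 25
  between P1 and P5: 28 + 25 − 18 = 35
  between P5 and Depot: 25 + 20 − 5 = 40
Cheapest insertion is between P4 and P2, adding 7.
New total = 118 + 7 = 125.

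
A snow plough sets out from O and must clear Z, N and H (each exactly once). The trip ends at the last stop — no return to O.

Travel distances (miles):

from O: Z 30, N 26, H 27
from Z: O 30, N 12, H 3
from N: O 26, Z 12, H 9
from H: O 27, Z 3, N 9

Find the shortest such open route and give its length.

There are 3! = 6 possible orderings.
O→Z→N→H: 30+12+9 = 51
O→Z→H→N: 30+3+9 = 42
O→N→Z→H: 26+12+3 = 41
O→N→H→Z: 26+9+3 = 38
O→H→Z→N: 27+3+12 = 42
O→H→N→Z: 27+9+12 = 48
The minimum is 38.
One shortest path: O → N → H → Z.

38 miles — the minimum one-way total.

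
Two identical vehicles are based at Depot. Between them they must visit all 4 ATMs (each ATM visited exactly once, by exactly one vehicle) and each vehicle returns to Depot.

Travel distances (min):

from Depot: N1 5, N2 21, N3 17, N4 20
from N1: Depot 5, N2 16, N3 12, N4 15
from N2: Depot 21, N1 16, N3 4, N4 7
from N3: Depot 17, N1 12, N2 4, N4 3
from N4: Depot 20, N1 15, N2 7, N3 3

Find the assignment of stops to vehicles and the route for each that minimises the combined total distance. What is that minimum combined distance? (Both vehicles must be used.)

There are 2^3 − 1 = 7 ways to divide the 4 stops into two non-empty groups. For each, the best each vehicle can do is its own shortest tour through its group:
  {N1} + {N2, N3, N4}: 10 + 48 = 58
  {N2} + {N1, N3, N4}: 42 + 40 = 82
  {N1, N2} + {N3, N4}: 42 + 40 = 82
  {N3} + {N1, N2, N4}: 34 + 48 = 82
  {N1, N3} + {N2, N4}: 34 + 48 = 82
  {N2, N3} + {N1, N4}: 42 + 40 = 82
  … (7 splits in total)
Best: vehicle 1 Depot → N1 → Depot = 10; vehicle 2 Depot → N2 → N3 → N4 → Depot = 48; combined 58.

Minimum combined distance: 58 min.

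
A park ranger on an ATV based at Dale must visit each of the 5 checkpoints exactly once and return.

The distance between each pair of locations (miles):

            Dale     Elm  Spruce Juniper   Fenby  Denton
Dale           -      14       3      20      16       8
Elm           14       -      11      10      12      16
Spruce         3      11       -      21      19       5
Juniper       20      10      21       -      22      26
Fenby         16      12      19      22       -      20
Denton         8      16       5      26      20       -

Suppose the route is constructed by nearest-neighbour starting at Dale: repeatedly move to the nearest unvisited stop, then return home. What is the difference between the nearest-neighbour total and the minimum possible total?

From Dale: Spruce=3, Denton=8, Elm=14, Fenby=16, Juniper=20 → choose Spruce (3).
From Spruce: Denton=5, Elm=11, Fenby=19, Juniper=21 → choose Denton (5).
From Denton: Elm=16, Fenby=20, Juniper=26 → choose Elm (16).
From Elm: Juniper=10, Fenby=12 → choose Juniper (10).
From Juniper: Fenby=22 → choose Fenby (22).
NN route Dale → Spruce → Denton → Elm → Juniper → Fenby → Dale costs 72.
Optimal: Dale → Spruce → Denton → Fenby → Elm → Juniper → Dale costs 70 (by enumerating all 60 distinct tours).
Excess = 72 − 70 = 2.

2 miles longer than the optimal tour.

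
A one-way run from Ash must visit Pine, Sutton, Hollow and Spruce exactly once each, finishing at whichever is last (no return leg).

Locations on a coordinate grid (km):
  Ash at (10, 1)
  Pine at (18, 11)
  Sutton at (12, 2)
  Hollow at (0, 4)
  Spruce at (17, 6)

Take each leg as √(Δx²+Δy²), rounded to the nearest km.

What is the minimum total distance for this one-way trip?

Shortest open route: 32 km.

There are 4! = 24 possible orderings.
Ash→Pine→Sutton→Hollow→Spruce: 13+11+12+17 = 53
Ash→Pine→Sutton→Spruce→Hollow: 13+11+6+17 = 47
Ash→Pine→Hollow→Sutton→Spruce: 13+19+12+6 = 50
Ash→Pine→Hollow→Spruce→Sutton: 13+19+17+6 = 55
Ash→Pine→Spruce→Sutton→Hollow: 13+5+6+12 = 36
Ash→Pine→Spruce→Hollow→Sutton: 13+5+17+12 = 47
Ash→Sutton→Pine→Hollow→Spruce: 2+11+19+17 = 49
Ash→Sutton→Pine→Spruce→Hollow: 2+11+5+17 = 35
Ash→Sutton→Hollow→Pine→Spruce: 2+12+19+5 = 38
Ash→Sutton→Hollow→Spruce→Pine: 2+12+17+5 = 36
Ash→Sutton→Spruce→Pine→Hollow: 2+6+5+19 = 32
Ash→Sutton→Spruce→Hollow→Pine: 2+6+17+19 = 44
Ash→Hollow→Pine→Sutton→Spruce: 10+19+11+6 = 46
Ash→Hollow→Pine→Spruce→Sutton: 10+19+5+6 = 40
… (10 more)
The minimum is 32.
One shortest path: Ash → Sutton → Spruce → Pine → Hollow.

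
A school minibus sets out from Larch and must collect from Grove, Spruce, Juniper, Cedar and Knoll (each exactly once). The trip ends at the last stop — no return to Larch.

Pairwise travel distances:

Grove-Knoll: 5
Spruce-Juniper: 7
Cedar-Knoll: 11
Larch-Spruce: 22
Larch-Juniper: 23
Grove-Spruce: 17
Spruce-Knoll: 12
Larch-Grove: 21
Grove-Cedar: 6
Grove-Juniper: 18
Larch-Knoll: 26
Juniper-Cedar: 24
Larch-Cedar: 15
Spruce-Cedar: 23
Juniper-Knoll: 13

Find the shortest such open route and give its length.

There are 5! = 120 possible orderings.
Larch - Grove - Spruce - Juniper - Cedar - Knoll: 21+17+7+24+11 = 80
Larch - Grove - Spruce - Juniper - Knoll - Cedar: 21+17+7+13+11 = 69
Larch - Grove - Spruce - Cedar - Juniper - Knoll: 21+17+23+24+13 = 98
Larch - Grove - Spruce - Cedar - Knoll - Juniper: 21+17+23+11+13 = 85
Larch - Grove - Spruce - Knoll - Juniper - Cedar: 21+17+12+13+24 = 87
Larch - Grove - Spruce - Knoll - Cedar - Juniper: 21+17+12+11+24 = 85
Larch - Grove - Juniper - Spruce - Cedar - Knoll: 21+18+7+23+11 = 80
Larch - Grove - Juniper - Spruce - Knoll - Cedar: 21+18+7+12+11 = 69
Larch - Grove - Juniper - Cedar - Spruce - Knoll: 21+18+24+23+12 = 98
Larch - Grove - Juniper - Cedar - Knoll - Spruce: 21+18+24+11+12 = 86
Larch - Grove - Juniper - Knoll - Spruce - Cedar: 21+18+13+12+23 = 87
Larch - Grove - Juniper - Knoll - Cedar - Spruce: 21+18+13+11+23 = 86
Larch - Grove - Cedar - Spruce - Juniper - Knoll: 21+6+23+7+13 = 70
Larch - Grove - Cedar - Spruce - Knoll - Juniper: 21+6+23+12+13 = 75
… (106 more)
Larch - Cedar - Grove - Knoll - Spruce - Juniper: 15+6+5+12+7 = 45  ← best
The minimum is 45.
One shortest path: Larch → Cedar → Grove → Knoll → Spruce → Juniper.

Minimum one-way distance = 45.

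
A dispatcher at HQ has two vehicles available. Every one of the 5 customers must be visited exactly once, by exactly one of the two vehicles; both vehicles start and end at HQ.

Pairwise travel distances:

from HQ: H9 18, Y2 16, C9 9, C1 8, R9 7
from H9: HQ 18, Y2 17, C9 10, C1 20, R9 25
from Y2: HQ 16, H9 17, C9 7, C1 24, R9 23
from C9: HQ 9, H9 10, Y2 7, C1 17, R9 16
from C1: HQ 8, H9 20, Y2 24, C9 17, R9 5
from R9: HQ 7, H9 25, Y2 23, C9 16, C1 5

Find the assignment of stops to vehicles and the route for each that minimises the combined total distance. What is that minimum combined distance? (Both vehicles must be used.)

Minimum combined distance: 71.

There are 2^4 − 1 = 15 ways to divide the 5 stops into two non-empty groups. For each, the best each vehicle can do is its own shortest tour through its group:
  {H9} + {Y2, C9, C1, R9}: 36 + 52 = 88
  {Y2} + {H9, C9, C1, R9}: 32 + 51 = 83
  {H9, Y2} + {C9, C1, R9}: 51 + 38 = 89
  {C9} + {H9, Y2, C1, R9}: 18 + 65 = 83
  {H9, C9} + {Y2, C1, R9}: 37 + 52 = 89
  {Y2, C9} + {H9, C1, R9}: 32 + 50 = 82
  … (15 splits in total)
  {H9, Y2, C9} + {C1, R9}: 51 + 20 = 71  ← best
Best: vehicle 1 HQ → H9 → Y2 → C9 → HQ = 51; vehicle 2 HQ → C1 → R9 → HQ = 20; combined 71.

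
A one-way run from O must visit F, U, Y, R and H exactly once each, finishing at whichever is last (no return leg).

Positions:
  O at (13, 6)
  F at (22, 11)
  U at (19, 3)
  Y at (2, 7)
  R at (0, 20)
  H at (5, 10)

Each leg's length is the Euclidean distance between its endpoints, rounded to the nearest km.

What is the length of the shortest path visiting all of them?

There are 5! = 120 possible orderings.
O → F → U → Y → R → H: 10+9+17+13+11 = 60
O → F → U → Y → H → R: 10+9+17+4+11 = 51
O → F → U → R → Y → H: 10+9+25+13+4 = 61
O → F → U → R → H → Y: 10+9+25+11+4 = 59
O → F → U → H → Y → R: 10+9+16+4+13 = 52
O → F → U → H → R → Y: 10+9+16+11+13 = 59
O → F → Y → U → R → H: 10+20+17+25+11 = 83
O → F → Y → U → H → R: 10+20+17+16+11 = 74
O → F → Y → R → U → H: 10+20+13+25+16 = 84
O → F → Y → R → H → U: 10+20+13+11+16 = 70
O → F → Y → H → U → R: 10+20+4+16+25 = 75
O → F → Y → H → R → U: 10+20+4+11+25 = 70
O → F → R → U → Y → H: 10+24+25+17+4 = 80
O → F → R → U → H → Y: 10+24+25+16+4 = 79
… (106 more)
O → U → F → H → Y → R: 7+9+17+4+13 = 50  ← best
The minimum is 50.
One shortest path: O → U → F → H → Y → R.

Shortest open route: 50 km.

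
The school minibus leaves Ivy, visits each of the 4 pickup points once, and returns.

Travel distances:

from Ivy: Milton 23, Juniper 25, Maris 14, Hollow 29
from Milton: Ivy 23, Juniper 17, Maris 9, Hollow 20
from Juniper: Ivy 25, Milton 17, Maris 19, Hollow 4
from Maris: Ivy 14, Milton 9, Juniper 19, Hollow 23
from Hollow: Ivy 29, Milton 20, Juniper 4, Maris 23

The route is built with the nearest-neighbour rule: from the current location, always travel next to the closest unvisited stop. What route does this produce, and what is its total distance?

73 along Ivy → Maris → Milton → Juniper → Hollow → Ivy.

Ivy → [Maris:14 / Milton:23 / Juniper:25 / Hollow:29] → Maris (14)
Maris → [Milton:9 / Juniper:19 / Hollow:23] → Milton (9)
Milton → [Juniper:17 / Hollow:20] → Juniper (17)
Juniper → [Hollow:4] → Hollow (4)
Return Hollow→Ivy: 29.
Total = 14 + 9 + 17 + 4 + 29 = 73.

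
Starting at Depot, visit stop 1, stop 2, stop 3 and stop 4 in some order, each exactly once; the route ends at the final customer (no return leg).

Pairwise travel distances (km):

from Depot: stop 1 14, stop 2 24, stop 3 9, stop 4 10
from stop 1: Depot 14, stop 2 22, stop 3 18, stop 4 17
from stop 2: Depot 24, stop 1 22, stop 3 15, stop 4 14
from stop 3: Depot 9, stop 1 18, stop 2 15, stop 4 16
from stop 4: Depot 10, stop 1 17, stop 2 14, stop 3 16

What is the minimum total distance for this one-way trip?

55 km — the minimum one-way total.

There are 4! = 24 possible orderings.
Depot - stop 1 - stop 2 - stop 3 - stop 4: 14+22+15+16 = 67
Depot - stop 1 - stop 2 - stop 4 - stop 3: 14+22+14+16 = 66
Depot - stop 1 - stop 3 - stop 2 - stop 4: 14+18+15+14 = 61
Depot - stop 1 - stop 3 - stop 4 - stop 2: 14+18+16+14 = 62
Depot - stop 1 - stop 4 - stop 2 - stop 3: 14+17+14+15 = 60
Depot - stop 1 - stop 4 - stop 3 - stop 2: 14+17+16+15 = 62
Depot - stop 2 - stop 1 - stop 3 - stop 4: 24+22+18+16 = 80
Depot - stop 2 - stop 1 - stop 4 - stop 3: 24+22+17+16 = 79
Depot - stop 2 - stop 3 - stop 1 - stop 4: 24+15+18+17 = 74
Depot - stop 2 - stop 3 - stop 4 - stop 1: 24+15+16+17 = 72
Depot - stop 2 - stop 4 - stop 1 - stop 3: 24+14+17+18 = 73
Depot - stop 2 - stop 4 - stop 3 - stop 1: 24+14+16+18 = 72
Depot - stop 3 - stop 1 - stop 2 - stop 4: 9+18+22+14 = 63
Depot - stop 3 - stop 1 - stop 4 - stop 2: 9+18+17+14 = 58
… (10 more)
Depot - stop 3 - stop 2 - stop 4 - stop 1: 9+15+14+17 = 55  ← best
The minimum is 55.
One shortest path: Depot → stop 3 → stop 2 → stop 4 → stop 1.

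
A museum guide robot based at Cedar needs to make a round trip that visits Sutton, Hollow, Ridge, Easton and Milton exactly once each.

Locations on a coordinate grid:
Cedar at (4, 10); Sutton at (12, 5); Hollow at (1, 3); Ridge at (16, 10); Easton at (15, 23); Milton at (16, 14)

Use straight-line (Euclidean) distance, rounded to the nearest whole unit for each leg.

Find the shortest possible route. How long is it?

Shortest round trip = 55.

Cedar → Sutton → Hollow → Ridge → Easton → Milton → Cedar: 9+11+17+13+9+13 = 72
Cedar → Sutton → Hollow → Ridge → Milton → Easton → Cedar: 9+11+17+4+9+17 = 67
Cedar → Sutton → Hollow → Easton → Ridge → Milton → Cedar: 9+11+24+13+4+13 = 74
Cedar → Sutton → Hollow → Easton → Milton → Ridge → Cedar: 9+11+24+9+4+12 = 69
Cedar → Sutton → Hollow → Milton → Ridge → Easton → Cedar: 9+11+19+4+13+17 = 73
Cedar → Sutton → Hollow → Milton → Easton → Ridge → Cedar: 9+11+19+9+13+12 = 73
Cedar → Sutton → Ridge → Hollow → Easton → Milton → Cedar: 9+6+17+24+9+13 = 78
Cedar → Sutton → Ridge → Hollow → Milton → Easton → Cedar: 9+6+17+19+9+17 = 77
Cedar → Sutton → Ridge → Easton → Hollow → Milton → Cedar: 9+6+13+24+19+13 = 84
Cedar → Sutton → Ridge → Easton → Milton → Hollow → Cedar: 9+6+13+9+19+8 = 64
Cedar → Sutton → Ridge → Milton → Hollow → Easton → Cedar: 9+6+4+19+24+17 = 79
Cedar → Sutton → Ridge → Milton → Easton → Hollow → Cedar: 9+6+4+9+24+8 = 60
Cedar → Sutton → Easton → Hollow → Ridge → Milton → Cedar: 9+18+24+17+4+13 = 85
Cedar → Sutton → Easton → Hollow → Milton → Ridge → Cedar: 9+18+24+19+4+12 = 86
… (46 more)
Cedar → Hollow → Sutton → Ridge → Milton → Easton → Cedar: 8+11+6+4+9+17 = 55  ← best
The minimum is 55.
One optimal route: Cedar → Hollow → Sutton → Ridge → Milton → Easton → Cedar (or its reverse).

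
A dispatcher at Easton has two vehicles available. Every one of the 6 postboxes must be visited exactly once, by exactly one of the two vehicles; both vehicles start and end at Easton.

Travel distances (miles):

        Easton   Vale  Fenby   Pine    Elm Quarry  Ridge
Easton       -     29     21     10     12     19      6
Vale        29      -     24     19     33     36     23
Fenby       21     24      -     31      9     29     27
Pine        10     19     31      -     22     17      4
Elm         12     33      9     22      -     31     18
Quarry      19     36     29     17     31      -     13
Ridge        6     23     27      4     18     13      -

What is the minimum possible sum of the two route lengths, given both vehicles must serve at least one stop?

Minimum combined distance: 112 miles.

There are 2^5 − 1 = 31 ways to divide the 6 stops into two non-empty groups. For each, the best each vehicle can do is its own shortest tour through its group:
  {Vale} + {Fenby, Pine, Elm, Quarry, Ridge}: 58 + 77 = 135
  {Fenby} + {Vale, Pine, Elm, Quarry, Ridge}: 42 + 100 = 142
  {Vale, Fenby} + {Pine, Elm, Quarry, Ridge}: 74 + 70 = 144
  {Pine} + {Vale, Fenby, Elm, Quarry, Ridge}: 20 + 100 = 120
  {Vale, Pine} + {Fenby, Elm, Quarry, Ridge}: 58 + 69 = 127
  {Fenby, Pine} + {Vale, Elm, Quarry, Ridge}: 62 + 100 = 162
  … (31 splits in total)
  {Vale, Fenby, Pine, Elm} + {Quarry, Ridge}: 74 + 38 = 112  ← best
Best: vehicle 1 Easton → Pine → Vale → Fenby → Elm → Easton = 74; vehicle 2 Easton → Quarry → Ridge → Easton = 38; combined 112.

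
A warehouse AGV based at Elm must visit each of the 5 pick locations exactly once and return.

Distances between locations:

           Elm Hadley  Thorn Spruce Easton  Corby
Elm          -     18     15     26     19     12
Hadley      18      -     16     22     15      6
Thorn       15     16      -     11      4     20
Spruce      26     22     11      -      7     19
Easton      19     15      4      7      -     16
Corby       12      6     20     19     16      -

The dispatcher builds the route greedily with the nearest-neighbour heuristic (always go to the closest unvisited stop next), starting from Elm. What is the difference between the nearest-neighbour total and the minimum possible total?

8 longer than the optimal tour.

Elm: Corby=12, Thorn=15, Hadley=18, Easton=19, Spruce=26 ⇒ Corby
Corby: Hadley=6, Easton=16, Spruce=19, Thorn=20 ⇒ Hadley
Hadley: Easton=15, Thorn=16, Spruce=22 ⇒ Easton
Easton: Thorn=4, Spruce=7 ⇒ Thorn
Thorn: Spruce=11 ⇒ Spruce
NN route Elm → Corby → Hadley → Easton → Thorn → Spruce → Elm costs 74.
Optimal: Elm → Thorn → Spruce → Easton → Hadley → Corby → Elm costs 66 (by enumerating all 60 distinct tours).
Excess = 74 − 66 = 8.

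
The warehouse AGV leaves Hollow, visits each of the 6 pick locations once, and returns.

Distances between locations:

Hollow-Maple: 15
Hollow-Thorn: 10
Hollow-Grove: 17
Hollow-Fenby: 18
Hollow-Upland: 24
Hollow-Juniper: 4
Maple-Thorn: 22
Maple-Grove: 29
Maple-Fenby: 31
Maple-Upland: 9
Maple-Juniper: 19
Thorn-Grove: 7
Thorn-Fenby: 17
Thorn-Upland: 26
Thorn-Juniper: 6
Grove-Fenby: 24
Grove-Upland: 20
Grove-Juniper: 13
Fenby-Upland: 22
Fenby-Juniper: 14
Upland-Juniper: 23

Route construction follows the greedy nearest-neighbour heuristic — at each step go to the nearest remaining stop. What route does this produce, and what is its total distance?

Total distance 95 via the nearest-neighbour route Hollow → Juniper → Thorn → Grove → Upland → Maple → Fenby → Hollow.

From Hollow: distances to unvisited — Juniper=4, Thorn=10, Maple=15, Grove=17, Fenby=18, Upland=24. Nearest is Juniper (4).
From Juniper: distances to unvisited — Thorn=6, Grove=13, Fenby=14, Maple=19, Upland=23. Nearest is Thorn (6).
From Thorn: distances to unvisited — Grove=7, Fenby=17, Maple=22, Upland=26. Nearest is Grove (7).
From Grove: distances to unvisited — Upland=20, Fenby=24, Maple=29. Nearest is Upland (20).
From Upland: distances to unvisited — Maple=9, Fenby=22. Nearest is Maple (9).
From Maple: distances to unvisited — Fenby=31. Nearest is Fenby (31).
Return Fenby→Hollow: 18.
Total = 4 + 6 + 7 + 20 + 9 + 31 + 18 = 95.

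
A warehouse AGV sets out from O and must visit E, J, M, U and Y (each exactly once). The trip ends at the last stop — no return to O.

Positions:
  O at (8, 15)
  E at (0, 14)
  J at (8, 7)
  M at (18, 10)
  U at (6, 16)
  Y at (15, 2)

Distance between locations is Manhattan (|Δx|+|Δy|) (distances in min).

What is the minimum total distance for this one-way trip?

Minimum one-way distance = 49 min.

There are 5! = 120 possible orderings.
O → E → J → M → U → Y: 9+15+13+18+23 = 78
O → E → J → M → Y → U: 9+15+13+11+23 = 71
O → E → J → U → M → Y: 9+15+11+18+11 = 64
O → E → J → U → Y → M: 9+15+11+23+11 = 69
O → E → J → Y → M → U: 9+15+12+11+18 = 65
O → E → J → Y → U → M: 9+15+12+23+18 = 77
O → E → M → J → U → Y: 9+22+13+11+23 = 78
O → E → M → J → Y → U: 9+22+13+12+23 = 79
O → E → M → U → J → Y: 9+22+18+11+12 = 72
O → E → M → U → Y → J: 9+22+18+23+12 = 84
O → E → M → Y → J → U: 9+22+11+12+11 = 65
O → E → M → Y → U → J: 9+22+11+23+11 = 76
O → E → U → J → M → Y: 9+8+11+13+11 = 52
O → E → U → J → Y → M: 9+8+11+12+11 = 51
… (106 more)
O → U → E → J → Y → M: 3+8+15+12+11 = 49  ← best
The minimum is 49.
One shortest path: O → U → E → J → Y → M.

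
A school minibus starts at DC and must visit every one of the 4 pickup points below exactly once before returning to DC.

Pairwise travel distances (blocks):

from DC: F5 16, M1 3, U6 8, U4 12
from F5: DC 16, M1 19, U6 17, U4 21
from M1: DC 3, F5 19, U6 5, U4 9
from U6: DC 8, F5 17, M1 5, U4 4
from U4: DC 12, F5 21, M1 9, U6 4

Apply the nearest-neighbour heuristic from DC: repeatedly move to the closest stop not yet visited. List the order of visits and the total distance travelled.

At DC the remaining stops are M1 3, U6 8, U4 12, F5 16; go to M1.
At M1 the remaining stops are U6 5, U4 9, F5 19; go to U6.
At U6 the remaining stops are U4 4, F5 17; go to U4.
At U4 the remaining stops are F5 21; go to F5.
Return F5→DC: 16.
Total = 3 + 5 + 4 + 21 + 16 = 49.

49 blocks along DC → M1 → U6 → U4 → F5 → DC.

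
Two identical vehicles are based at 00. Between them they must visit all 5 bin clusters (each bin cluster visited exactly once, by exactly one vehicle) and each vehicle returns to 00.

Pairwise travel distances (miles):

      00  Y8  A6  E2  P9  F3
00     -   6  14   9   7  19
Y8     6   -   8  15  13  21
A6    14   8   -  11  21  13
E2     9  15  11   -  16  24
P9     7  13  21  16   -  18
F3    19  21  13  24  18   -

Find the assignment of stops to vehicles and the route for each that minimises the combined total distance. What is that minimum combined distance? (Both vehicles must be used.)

Check every non-empty split of the stops between the two vehicles; for each half take its own optimal tour:
  {Y8} + {A6, E2, P9, F3}: 12 + 58 = 70
  {A6} + {Y8, E2, P9, F3}: 28 + 70 = 98
  {Y8, A6} + {E2, P9, F3}: 28 + 58 = 86
  {E2} + {Y8, A6, P9, F3}: 18 + 52 = 70
  {Y8, E2} + {A6, P9, F3}: 30 + 52 = 82
  {A6, E2} + {Y8, P9, F3}: 34 + 52 = 86
  … (15 splits in total)
Best: vehicle 1 00 → Y8 → 00 = 12; vehicle 2 00 → E2 → A6 → F3 → P9 → 00 = 58; combined 70.

Minimum combined distance: 70 miles.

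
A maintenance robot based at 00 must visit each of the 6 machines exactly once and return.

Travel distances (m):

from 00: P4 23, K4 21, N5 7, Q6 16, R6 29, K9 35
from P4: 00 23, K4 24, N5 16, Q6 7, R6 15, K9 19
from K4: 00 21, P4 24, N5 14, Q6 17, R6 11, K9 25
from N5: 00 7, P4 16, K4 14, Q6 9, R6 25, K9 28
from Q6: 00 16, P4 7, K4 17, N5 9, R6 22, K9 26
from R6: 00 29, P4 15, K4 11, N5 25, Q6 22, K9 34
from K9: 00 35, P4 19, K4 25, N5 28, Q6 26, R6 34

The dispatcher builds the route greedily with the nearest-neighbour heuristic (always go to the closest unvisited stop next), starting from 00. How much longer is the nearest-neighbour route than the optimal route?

From 00: N5=7, Q6=16, K4=21, P4=23, R6=29, K9=35 → choose N5 (7).
From N5: Q6=9, K4=14, P4=16, R6=25, K9=28 → choose Q6 (9).
From Q6: P4=7, K4=17, R6=22, K9=26 → choose P4 (7).
From P4: R6=15, K9=19, K4=24 → choose R6 (15).
From R6: K4=11, K9=34 → choose K4 (11).
From K4: K9=25 → choose K9 (25).
NN route 00 → N5 → Q6 → P4 → R6 → K4 → K9 → 00 costs 109.
Optimal: 00 → N5 → Q6 → P4 → K9 → K4 → R6 → 00 costs 107 (by enumerating all 360 distinct tours).
Excess = 109 − 107 = 2.

2 m longer than the optimal tour.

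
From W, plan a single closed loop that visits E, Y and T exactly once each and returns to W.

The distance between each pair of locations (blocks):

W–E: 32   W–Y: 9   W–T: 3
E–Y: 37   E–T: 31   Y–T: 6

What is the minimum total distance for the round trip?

With 3 stops there are 3!/2 = 3 distinct round trips (a route and its reverse cost the same).
W-E-Y-T-W: 32+37+6+3 = 78
W-E-T-Y-W: 32+31+6+9 = 78
W-Y-E-T-W: 9+37+31+3 = 80
The minimum is 78.
One optimal route: W → E → Y → T → W (or its reverse).

Minimum total distance: 78 blocks.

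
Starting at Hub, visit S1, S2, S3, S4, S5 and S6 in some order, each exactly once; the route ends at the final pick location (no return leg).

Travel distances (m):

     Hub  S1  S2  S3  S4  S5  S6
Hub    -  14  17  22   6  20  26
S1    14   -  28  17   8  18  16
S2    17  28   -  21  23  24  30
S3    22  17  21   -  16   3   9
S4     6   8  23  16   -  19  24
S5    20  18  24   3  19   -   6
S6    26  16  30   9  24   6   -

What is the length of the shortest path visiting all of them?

There are 6! = 720 possible orderings.
Hub - S1 - S2 - S3 - S4 - S5 - S6: 14+28+21+16+19+6 = 104
Hub - S1 - S2 - S3 - S4 - S6 - S5: 14+28+21+16+24+6 = 109
Hub - S1 - S2 - S3 - S5 - S4 - S6: 14+28+21+3+19+24 = 109
Hub - S1 - S2 - S3 - S5 - S6 - S4: 14+28+21+3+6+24 = 96
Hub - S1 - S2 - S3 - S6 - S4 - S5: 14+28+21+9+24+19 = 115
Hub - S1 - S2 - S3 - S6 - S5 - S4: 14+28+21+9+6+19 = 97
Hub - S1 - S2 - S4 - S3 - S5 - S6: 14+28+23+16+3+6 = 90
Hub - S1 - S2 - S4 - S3 - S6 - S5: 14+28+23+16+9+6 = 96
… (712 more)
Hub - S4 - S1 - S6 - S5 - S3 - S2: 6+8+16+6+3+21 = 60  ← best
The minimum is 60.
One shortest path: Hub → S4 → S1 → S6 → S5 → S3 → S2.

Minimum one-way distance = 60 m.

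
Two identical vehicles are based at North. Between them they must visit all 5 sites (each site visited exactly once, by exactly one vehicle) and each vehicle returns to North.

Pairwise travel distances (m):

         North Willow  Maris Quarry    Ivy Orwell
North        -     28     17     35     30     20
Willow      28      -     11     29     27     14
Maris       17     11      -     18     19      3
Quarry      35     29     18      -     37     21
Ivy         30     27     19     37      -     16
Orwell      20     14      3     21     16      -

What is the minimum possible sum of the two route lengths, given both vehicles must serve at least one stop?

Check every non-empty split of the stops between the two vehicles; for each half take its own optimal tour:
  {Willow} + {Maris, Quarry, Ivy, Orwell}: 56 + 102 = 158
  {Maris} + {Willow, Quarry, Ivy, Orwell}: 34 + 124 = 158
  {Willow, Maris} + {Quarry, Ivy, Orwell}: 56 + 102 = 158
  {Quarry} + {Willow, Maris, Ivy, Orwell}: 70 + 88 = 158
  {Willow, Quarry} + {Maris, Ivy, Orwell}: 92 + 66 = 158
  {Maris, Quarry} + {Willow, Ivy, Orwell}: 70 + 88 = 158
  … (15 splits in total)
Best: vehicle 1 North → Willow → North = 56; vehicle 2 North → Maris → Quarry → Orwell → Ivy → North = 102; combined 158.

Minimum combined distance: 158 m.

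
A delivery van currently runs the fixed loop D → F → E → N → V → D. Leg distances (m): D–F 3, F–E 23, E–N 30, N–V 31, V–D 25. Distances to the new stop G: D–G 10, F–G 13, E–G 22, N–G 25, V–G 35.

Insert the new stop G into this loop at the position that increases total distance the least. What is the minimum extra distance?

Insertion cost between consecutive stops i–j is d(i,G) + d(G,j) − d(i,j):
  between D and F: 10 + 13 − 3 = 20
  between F and E: 13 + 22 − 23 = 12
  between E and N: 22 + 25 − 30 = 17
  between N and V: 25 + 35 − 31 = 29
  between V and D: 35 + 10 − 25 = 20
Cheapest insertion is between F and E, adding 12.
New total = 112 + 12 = 124.

Minimum extra distance: 12 m, inserting G between F and E.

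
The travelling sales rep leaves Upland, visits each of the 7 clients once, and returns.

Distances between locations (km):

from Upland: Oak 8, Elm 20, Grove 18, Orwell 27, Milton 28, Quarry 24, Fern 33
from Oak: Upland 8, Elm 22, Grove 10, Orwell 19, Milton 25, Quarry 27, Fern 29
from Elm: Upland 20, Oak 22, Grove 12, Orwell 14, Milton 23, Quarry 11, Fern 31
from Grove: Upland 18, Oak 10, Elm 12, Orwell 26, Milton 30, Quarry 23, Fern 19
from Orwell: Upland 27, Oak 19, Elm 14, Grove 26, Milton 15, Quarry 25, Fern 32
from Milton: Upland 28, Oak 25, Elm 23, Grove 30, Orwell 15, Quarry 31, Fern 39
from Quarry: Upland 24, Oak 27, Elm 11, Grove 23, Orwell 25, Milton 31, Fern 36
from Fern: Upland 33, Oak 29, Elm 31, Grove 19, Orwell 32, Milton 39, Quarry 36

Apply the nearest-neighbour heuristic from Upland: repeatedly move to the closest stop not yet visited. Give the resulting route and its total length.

From Upland: distances to unvisited — Oak=8, Grove=18, Elm=20, Quarry=24, Orwell=27, Milton=28, Fern=33. Nearest is Oak (8).
From Oak: distances to unvisited — Grove=10, Orwell=19, Elm=22, Milton=25, Quarry=27, Fern=29. Nearest is Grove (10).
From Grove: distances to unvisited — Elm=12, Fern=19, Quarry=23, Orwell=26, Milton=30. Nearest is Elm (12).
From Elm: distances to unvisited — Quarry=11, Orwell=14, Milton=23, Fern=31. Nearest is Quarry (11).
From Quarry: distances to unvisited — Orwell=25, Milton=31, Fern=36. Nearest is Orwell (25).
From Orwell: distances to unvisited — Milton=15, Fern=32. Nearest is Milton (15).
From Milton: distances to unvisited — Fern=39. Nearest is Fern (39).
Return Fern→Upland: 33.
Total = 8 + 10 + 12 + 11 + 25 + 15 + 39 + 33 = 153.

Total distance 153 km via the nearest-neighbour route Upland → Oak → Grove → Elm → Quarry → Orwell → Milton → Fern → Upland.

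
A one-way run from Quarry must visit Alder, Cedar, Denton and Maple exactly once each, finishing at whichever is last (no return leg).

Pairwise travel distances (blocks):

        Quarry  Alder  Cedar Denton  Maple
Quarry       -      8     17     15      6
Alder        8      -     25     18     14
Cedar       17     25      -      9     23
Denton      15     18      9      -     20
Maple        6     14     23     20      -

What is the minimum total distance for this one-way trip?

There are 4! = 24 possible orderings.
Quarry→Alder→Cedar→Denton→Maple: 8+25+9+20 = 62
Quarry→Alder→Cedar→Maple→Denton: 8+25+23+20 = 76
Quarry→Alder→Denton→Cedar→Maple: 8+18+9+23 = 58
Quarry→Alder→Denton→Maple→Cedar: 8+18+20+23 = 69
Quarry→Alder→Maple→Cedar→Denton: 8+14+23+9 = 54
Quarry→Alder→Maple→Denton→Cedar: 8+14+20+9 = 51
Quarry→Cedar→Alder→Denton→Maple: 17+25+18+20 = 80
Quarry→Cedar→Alder→Maple→Denton: 17+25+14+20 = 76
Quarry→Cedar→Denton→Alder→Maple: 17+9+18+14 = 58
Quarry→Cedar→Denton→Maple→Alder: 17+9+20+14 = 60
Quarry→Cedar→Maple→Alder→Denton: 17+23+14+18 = 72
Quarry→Cedar→Maple→Denton→Alder: 17+23+20+18 = 78
Quarry→Denton→Alder→Cedar→Maple: 15+18+25+23 = 81
Quarry→Denton→Alder→Maple→Cedar: 15+18+14+23 = 70
… (10 more)
Quarry→Maple→Alder→Denton→Cedar: 6+14+18+9 = 47  ← best
The minimum is 47.
One shortest path: Quarry → Maple → Alder → Denton → Cedar.

47 blocks — the minimum one-way total.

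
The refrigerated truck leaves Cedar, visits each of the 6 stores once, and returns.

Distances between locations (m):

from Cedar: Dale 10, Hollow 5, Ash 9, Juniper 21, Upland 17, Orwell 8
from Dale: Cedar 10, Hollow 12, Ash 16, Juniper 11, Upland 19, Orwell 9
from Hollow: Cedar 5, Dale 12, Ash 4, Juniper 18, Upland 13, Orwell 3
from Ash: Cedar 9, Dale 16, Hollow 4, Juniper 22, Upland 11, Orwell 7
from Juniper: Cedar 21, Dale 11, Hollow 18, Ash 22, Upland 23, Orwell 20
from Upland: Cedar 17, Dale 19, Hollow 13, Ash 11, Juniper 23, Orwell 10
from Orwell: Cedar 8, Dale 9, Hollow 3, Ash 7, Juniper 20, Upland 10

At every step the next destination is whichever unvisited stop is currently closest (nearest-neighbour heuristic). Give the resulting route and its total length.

Cedar → [Hollow:5 / Orwell:8 / Ash:9 / Dale:10 / Upland:17 / Juniper:21] → Hollow (5)
Hollow → [Orwell:3 / Ash:4 / Dale:12 / Upland:13 / Juniper:18] → Orwell (3)
Orwell → [Ash:7 / Dale:9 / Upland:10 / Juniper:20] → Ash (7)
Ash → [Upland:11 / Dale:16 / Juniper:22] → Upland (11)
Upland → [Dale:19 / Juniper:23] → Dale (19)
Dale → [Juniper:11] → Juniper (11)
Return Juniper→Cedar: 21.
Total = 5 + 3 + 7 + 11 + 19 + 11 + 21 = 77.

Total distance 77 m via the nearest-neighbour route Cedar → Hollow → Orwell → Ash → Upland → Dale → Juniper → Cedar.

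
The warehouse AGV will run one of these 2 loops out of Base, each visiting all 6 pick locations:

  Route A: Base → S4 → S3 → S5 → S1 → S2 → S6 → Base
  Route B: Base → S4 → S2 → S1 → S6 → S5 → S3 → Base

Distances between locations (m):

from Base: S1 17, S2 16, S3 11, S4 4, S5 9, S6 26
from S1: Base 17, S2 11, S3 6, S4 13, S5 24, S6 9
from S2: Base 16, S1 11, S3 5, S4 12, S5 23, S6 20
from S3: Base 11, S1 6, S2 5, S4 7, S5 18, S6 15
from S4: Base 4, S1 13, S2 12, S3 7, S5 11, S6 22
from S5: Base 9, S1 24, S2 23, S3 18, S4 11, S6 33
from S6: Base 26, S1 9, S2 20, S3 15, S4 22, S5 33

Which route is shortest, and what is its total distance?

Shortest is Route B, total 98 m.

Route A: 4 + 7 + 18 + 24 + 11 + 20 + 26 = 110
Route B: 4 + 12 + 11 + 9 + 33 + 18 + 11 = 98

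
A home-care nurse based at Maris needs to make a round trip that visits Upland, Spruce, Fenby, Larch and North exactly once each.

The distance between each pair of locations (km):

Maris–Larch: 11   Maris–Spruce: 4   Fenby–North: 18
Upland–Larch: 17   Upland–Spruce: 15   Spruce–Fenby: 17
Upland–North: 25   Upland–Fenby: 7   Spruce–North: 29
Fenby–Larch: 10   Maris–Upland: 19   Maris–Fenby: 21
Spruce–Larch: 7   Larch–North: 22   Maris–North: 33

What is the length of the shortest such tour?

There are 60 distinct closed tours to check (reversals are equivalent).
Maris→Upland→Spruce→Fenby→Larch→North→Maris: 19+15+17+10+22+33 = 116
Maris→Upland→Spruce→Fenby→North→Larch→Maris: 19+15+17+18+22+11 = 102
Maris→Upland→Spruce→Larch→Fenby→North→Maris: 19+15+7+10+18+33 = 102
Maris→Upland→Spruce→Larch→North→Fenby→Maris: 19+15+7+22+18+21 = 102
Maris→Upland→Spruce→North→Fenby→Larch→Maris: 19+15+29+18+10+11 = 102
Maris→Upland→Spruce→North→Larch→Fenby→Maris: 19+15+29+22+10+21 = 116
Maris→Upland→Fenby→Spruce→Larch→North→Maris: 19+7+17+7+22+33 = 105
Maris→Upland→Fenby→Spruce→North→Larch→Maris: 19+7+17+29+22+11 = 105
Maris→Upland→Fenby→Larch→Spruce→North→Maris: 19+7+10+7+29+33 = 105
Maris→Upland→Fenby→Larch→North→Spruce→Maris: 19+7+10+22+29+4 = 91
Maris→Upland→Fenby→North→Spruce→Larch→Maris: 19+7+18+29+7+11 = 91
Maris→Upland→Fenby→North→Larch→Spruce→Maris: 19+7+18+22+7+4 = 77
Maris→Upland→Larch→Spruce→Fenby→North→Maris: 19+17+7+17+18+33 = 111
Maris→Upland→Larch→Spruce→North→Fenby→Maris: 19+17+7+29+18+21 = 111
… (46 more)
The minimum is 77.
One optimal route: Maris → Upland → Fenby → North → Larch → Spruce → Maris (or its reverse).

77 km — the shortest possible round trip.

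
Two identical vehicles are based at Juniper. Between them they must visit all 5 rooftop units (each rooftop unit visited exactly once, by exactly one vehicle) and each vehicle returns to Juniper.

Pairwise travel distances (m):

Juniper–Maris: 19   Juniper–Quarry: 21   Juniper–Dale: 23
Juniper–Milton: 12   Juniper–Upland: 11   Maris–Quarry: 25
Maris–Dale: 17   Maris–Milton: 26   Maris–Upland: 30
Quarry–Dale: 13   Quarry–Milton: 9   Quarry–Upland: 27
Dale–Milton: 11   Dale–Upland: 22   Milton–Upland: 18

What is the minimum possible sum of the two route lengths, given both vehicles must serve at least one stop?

Try each way of splitting the stops between the two vehicles (each non-empty) and, for each split, find the best tour for each vehicle:
  {Maris} + {Quarry, Dale, Milton, Upland}: 38 + 67 = 105
  {Quarry} + {Maris, Dale, Milton, Upland}: 42 + 76 = 118
  {Maris, Quarry} + {Dale, Milton, Upland}: 65 + 56 = 121
  {Dale} + {Maris, Quarry, Milton, Upland}: 46 + 82 = 128
  {Maris, Dale} + {Quarry, Milton, Upland}: 59 + 59 = 118
  {Quarry, Dale} + {Maris, Milton, Upland}: 57 + 74 = 131
  … (15 splits in total)
  {Maris, Quarry, Dale, Milton} + {Upland}: 70 + 22 = 92  ← best
Best: vehicle 1 Juniper → Maris → Dale → Quarry → Milton → Juniper = 70; vehicle 2 Juniper → Upland → Juniper = 22; combined 92.

Minimum combined distance: 92 m.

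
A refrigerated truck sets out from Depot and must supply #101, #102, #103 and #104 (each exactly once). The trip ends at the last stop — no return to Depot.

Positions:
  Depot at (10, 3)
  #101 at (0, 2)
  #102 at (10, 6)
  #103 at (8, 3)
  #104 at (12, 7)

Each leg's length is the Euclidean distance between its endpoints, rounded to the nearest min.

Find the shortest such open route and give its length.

There are 4! = 24 possible orderings.
Depot - #101 - #102 - #103 - #104: 10+11+4+6 = 31
Depot - #101 - #102 - #104 - #103: 10+11+2+6 = 29
Depot - #101 - #103 - #102 - #104: 10+8+4+2 = 24
Depot - #101 - #103 - #104 - #102: 10+8+6+2 = 26
Depot - #101 - #104 - #102 - #103: 10+13+2+4 = 29
Depot - #101 - #104 - #103 - #102: 10+13+6+4 = 33
Depot - #102 - #101 - #103 - #104: 3+11+8+6 = 28
Depot - #102 - #101 - #104 - #103: 3+11+13+6 = 33
Depot - #102 - #103 - #101 - #104: 3+4+8+13 = 28
Depot - #102 - #103 - #104 - #101: 3+4+6+13 = 26
Depot - #102 - #104 - #101 - #103: 3+2+13+8 = 26
Depot - #102 - #104 - #103 - #101: 3+2+6+8 = 19
Depot - #103 - #101 - #102 - #104: 2+8+11+2 = 23
Depot - #103 - #101 - #104 - #102: 2+8+13+2 = 25
… (10 more)
Depot - #104 - #102 - #103 - #101: 4+2+4+8 = 18  ← best
The minimum is 18.
One shortest path: Depot → #104 → #102 → #103 → #101.

Shortest open route: 18 min.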